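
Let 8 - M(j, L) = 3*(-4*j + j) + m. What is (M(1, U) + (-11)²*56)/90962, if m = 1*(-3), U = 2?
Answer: 3398/45481 ≈ 0.074713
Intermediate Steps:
m = -3
M(j, L) = 11 + 9*j (M(j, L) = 8 - (3*(-4*j + j) - 3) = 8 - (3*(-3*j) - 3) = 8 - (-9*j - 3) = 8 - (-3 - 9*j) = 8 + (3 + 9*j) = 11 + 9*j)
(M(1, U) + (-11)²*56)/90962 = ((11 + 9*1) + (-11)²*56)/90962 = ((11 + 9) + 121*56)*(1/90962) = (20 + 6776)*(1/90962) = 6796*(1/90962) = 3398/45481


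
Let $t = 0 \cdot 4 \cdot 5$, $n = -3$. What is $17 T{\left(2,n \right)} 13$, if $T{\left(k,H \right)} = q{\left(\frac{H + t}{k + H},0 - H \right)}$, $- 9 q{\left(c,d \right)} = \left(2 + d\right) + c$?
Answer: $- \frac{1768}{9} \approx -196.44$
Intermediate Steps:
$t = 0$ ($t = 0 \cdot 5 = 0$)
$q{\left(c,d \right)} = - \frac{2}{9} - \frac{c}{9} - \frac{d}{9}$ ($q{\left(c,d \right)} = - \frac{\left(2 + d\right) + c}{9} = - \frac{2 + c + d}{9} = - \frac{2}{9} - \frac{c}{9} - \frac{d}{9}$)
$T{\left(k,H \right)} = - \frac{2}{9} + \frac{H}{9} - \frac{H}{9 \left(H + k\right)}$ ($T{\left(k,H \right)} = - \frac{2}{9} - \frac{\left(H + 0\right) \frac{1}{k + H}}{9} - \frac{0 - H}{9} = - \frac{2}{9} - \frac{H \frac{1}{H + k}}{9} - \frac{\left(-1\right) H}{9} = - \frac{2}{9} - \frac{H}{9 \left(H + k\right)} + \frac{H}{9} = - \frac{2}{9} + \frac{H}{9} - \frac{H}{9 \left(H + k\right)}$)
$17 T{\left(2,n \right)} 13 = 17 \frac{\left(-1\right) \left(-3\right) + \left(-2 - 3\right) \left(-3 + 2\right)}{9 \left(-3 + 2\right)} 13 = 17 \frac{3 - -5}{9 \left(-1\right)} 13 = 17 \cdot \frac{1}{9} \left(-1\right) \left(3 + 5\right) 13 = 17 \cdot \frac{1}{9} \left(-1\right) 8 \cdot 13 = 17 \left(- \frac{8}{9}\right) 13 = \left(- \frac{136}{9}\right) 13 = - \frac{1768}{9}$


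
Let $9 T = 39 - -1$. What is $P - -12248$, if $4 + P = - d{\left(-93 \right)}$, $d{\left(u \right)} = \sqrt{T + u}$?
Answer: $12244 - \frac{i \sqrt{797}}{3} \approx 12244.0 - 9.4104 i$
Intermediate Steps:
$T = \frac{40}{9}$ ($T = \frac{39 - -1}{9} = \frac{39 + 1}{9} = \frac{1}{9} \cdot 40 = \frac{40}{9} \approx 4.4444$)
$d{\left(u \right)} = \sqrt{\frac{40}{9} + u}$
$P = -4 - \frac{i \sqrt{797}}{3}$ ($P = -4 - \frac{\sqrt{40 + 9 \left(-93\right)}}{3} = -4 - \frac{\sqrt{40 - 837}}{3} = -4 - \frac{\sqrt{-797}}{3} = -4 - \frac{i \sqrt{797}}{3} \approx -4.0 - 9.4104 i$)
$P - -12248 = \left(-4 - \frac{i \sqrt{797}}{3}\right) - -12248 = \left(-4 - \frac{i \sqrt{797}}{3}\right) + 12248 = 12244 - \frac{i \sqrt{797}}{3}$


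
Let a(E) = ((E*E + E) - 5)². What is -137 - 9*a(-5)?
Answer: -2162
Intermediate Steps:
a(E) = (-5 + E + E²)² (a(E) = ((E² + E) - 5)² = ((E + E²) - 5)² = (-5 + E + E²)²)
-137 - 9*a(-5) = -137 - 9*(-5 - 5 + (-5)²)² = -137 - 9*(-5 - 5 + 25)² = -137 - 9*15² = -137 - 9*225 = -137 - 2025 = -2162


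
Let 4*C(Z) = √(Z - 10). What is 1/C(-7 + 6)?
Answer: -4*I*√11/11 ≈ -1.206*I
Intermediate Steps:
C(Z) = √(-10 + Z)/4 (C(Z) = √(Z - 10)/4 = √(-10 + Z)/4)
1/C(-7 + 6) = 1/(√(-10 + (-7 + 6))/4) = 1/(√(-10 - 1)/4) = 1/(√(-11)/4) = 1/((I*√11)/4) = 1/(I*√11/4) = -4*I*√11/11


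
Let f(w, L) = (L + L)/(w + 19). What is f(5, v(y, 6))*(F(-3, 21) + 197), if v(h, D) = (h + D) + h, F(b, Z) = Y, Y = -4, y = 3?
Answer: 193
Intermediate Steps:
F(b, Z) = -4
v(h, D) = D + 2*h (v(h, D) = (D + h) + h = D + 2*h)
f(w, L) = 2*L/(19 + w) (f(w, L) = (2*L)/(19 + w) = 2*L/(19 + w))
f(5, v(y, 6))*(F(-3, 21) + 197) = (2*(6 + 2*3)/(19 + 5))*(-4 + 197) = (2*(6 + 6)/24)*193 = (2*12*(1/24))*193 = 1*193 = 193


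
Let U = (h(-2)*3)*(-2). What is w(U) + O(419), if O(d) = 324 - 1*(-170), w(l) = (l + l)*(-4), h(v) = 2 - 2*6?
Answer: 14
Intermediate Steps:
h(v) = -10 (h(v) = 2 - 12 = -10)
U = 60 (U = -10*3*(-2) = -30*(-2) = 60)
w(l) = -8*l (w(l) = (2*l)*(-4) = -8*l)
O(d) = 494 (O(d) = 324 + 170 = 494)
w(U) + O(419) = -8*60 + 494 = -480 + 494 = 14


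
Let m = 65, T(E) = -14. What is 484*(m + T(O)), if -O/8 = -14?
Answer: 24684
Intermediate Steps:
O = 112 (O = -8*(-14) = 112)
484*(m + T(O)) = 484*(65 - 14) = 484*51 = 24684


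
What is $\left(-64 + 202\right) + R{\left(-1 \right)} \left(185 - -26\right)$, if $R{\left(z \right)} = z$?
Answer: $-73$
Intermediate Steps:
$\left(-64 + 202\right) + R{\left(-1 \right)} \left(185 - -26\right) = \left(-64 + 202\right) - \left(185 - -26\right) = 138 - \left(185 + 26\right) = 138 - 211 = -73$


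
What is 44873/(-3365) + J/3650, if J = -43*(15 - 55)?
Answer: -3159973/245645 ≈ -12.864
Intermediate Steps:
J = 1720 (J = -43*(-40) = 1720)
44873/(-3365) + J/3650 = 44873/(-3365) + 1720/3650 = 44873*(-1/3365) + 1720*(1/3650) = -44873/3365 + 172/365 = -3159973/245645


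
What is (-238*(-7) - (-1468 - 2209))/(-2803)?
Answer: -5343/2803 ≈ -1.9062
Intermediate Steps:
(-238*(-7) - (-1468 - 2209))/(-2803) = (1666 - 1*(-3677))*(-1/2803) = (1666 + 3677)*(-1/2803) = 5343*(-1/2803) = -5343/2803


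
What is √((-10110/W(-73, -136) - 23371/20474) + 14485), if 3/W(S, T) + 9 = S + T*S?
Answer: I*√13902903706515514/20474 ≈ 5759.0*I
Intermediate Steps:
W(S, T) = 3/(-9 + S + S*T) (W(S, T) = 3/(-9 + (S + T*S)) = 3/(-9 + (S + S*T)) = 3/(-9 + S + S*T))
√((-10110/W(-73, -136) - 23371/20474) + 14485) = √((-10110/(3/(-9 - 73 - 73*(-136))) - 23371/20474) + 14485) = √((-10110/(3/(-9 - 73 + 9928)) - 23371*1/20474) + 14485) = √((-10110/(3/9846) - 23371/20474) + 14485) = √((-10110/(3*(1/9846)) - 23371/20474) + 14485) = √((-10110/1/3282 - 23371/20474) + 14485) = √((-10110*3282 - 23371/20474) + 14485) = √((-33181020 - 23371/20474) + 14485) = √(-679348226851/20474 + 14485) = √(-679051660961/20474) = I*√13902903706515514/20474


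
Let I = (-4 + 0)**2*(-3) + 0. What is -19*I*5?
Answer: 4560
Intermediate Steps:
I = -48 (I = (-4)**2*(-3) + 0 = 16*(-3) + 0 = -48 + 0 = -48)
-19*I*5 = -19*(-48)*5 = 912*5 = 4560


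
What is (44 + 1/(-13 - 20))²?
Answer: 2105401/1089 ≈ 1933.3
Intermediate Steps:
(44 + 1/(-13 - 20))² = (44 + 1/(-33))² = (44 - 1/33)² = (1451/33)² = 2105401/1089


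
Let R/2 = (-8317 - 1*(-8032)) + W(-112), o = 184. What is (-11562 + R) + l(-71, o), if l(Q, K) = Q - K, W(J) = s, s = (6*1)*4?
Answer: -12339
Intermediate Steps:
s = 24 (s = 6*4 = 24)
W(J) = 24
R = -522 (R = 2*((-8317 - 1*(-8032)) + 24) = 2*((-8317 + 8032) + 24) = 2*(-285 + 24) = 2*(-261) = -522)
(-11562 + R) + l(-71, o) = (-11562 - 522) + (-71 - 1*184) = -12084 + (-71 - 184) = -12084 - 255 = -12339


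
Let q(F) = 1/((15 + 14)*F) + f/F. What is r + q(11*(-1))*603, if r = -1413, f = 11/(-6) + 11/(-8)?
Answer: -3161967/2552 ≈ -1239.0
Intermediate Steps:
f = -77/24 (f = 11*(-⅙) + 11*(-⅛) = -11/6 - 11/8 = -77/24 ≈ -3.2083)
q(F) = -2209/(696*F) (q(F) = 1/((15 + 14)*F) - 77/(24*F) = 1/(29*F) - 77/(24*F) = -2209/(696*F))
r + q(11*(-1))*603 = -1413 - 2209/(696*(11*(-1)))*603 = -1413 - 2209/696/(-11)*603 = -1413 - 2209/696*(-1/11)*603 = -1413 + (2209/7656)*603 = -1413 + 444009/2552 = -3161967/2552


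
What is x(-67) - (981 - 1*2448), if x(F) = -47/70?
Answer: 102643/70 ≈ 1466.3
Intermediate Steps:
x(F) = -47/70 (x(F) = -47*1/70 = -47/70)
x(-67) - (981 - 1*2448) = -47/70 - (981 - 1*2448) = -47/70 - (981 - 2448) = -47/70 - 1*(-1467) = -47/70 + 1467 = 102643/70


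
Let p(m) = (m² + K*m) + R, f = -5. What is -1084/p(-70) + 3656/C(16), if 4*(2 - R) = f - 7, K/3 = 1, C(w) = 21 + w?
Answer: 17124812/173715 ≈ 98.580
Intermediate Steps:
K = 3 (K = 3*1 = 3)
R = 5 (R = 2 - (-5 - 7)/4 = 2 - ¼*(-12) = 2 + 3 = 5)
p(m) = 5 + m² + 3*m (p(m) = (m² + 3*m) + 5 = 5 + m² + 3*m)
-1084/p(-70) + 3656/C(16) = -1084/(5 + (-70)² + 3*(-70)) + 3656/(21 + 16) = -1084/(5 + 4900 - 210) + 3656/37 = -1084/4695 + 3656*(1/37) = -1084*1/4695 + 3656/37 = -1084/4695 + 3656/37 = 17124812/173715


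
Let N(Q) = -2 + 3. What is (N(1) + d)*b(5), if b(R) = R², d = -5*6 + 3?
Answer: -650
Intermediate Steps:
N(Q) = 1
d = -27 (d = -30 + 3 = -27)
(N(1) + d)*b(5) = (1 - 27)*5² = -26*25 = -650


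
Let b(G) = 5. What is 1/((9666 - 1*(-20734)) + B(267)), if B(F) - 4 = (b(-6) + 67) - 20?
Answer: 1/30456 ≈ 3.2834e-5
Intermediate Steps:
B(F) = 56 (B(F) = 4 + ((5 + 67) - 20) = 4 + (72 - 20) = 4 + 52 = 56)
1/((9666 - 1*(-20734)) + B(267)) = 1/((9666 - 1*(-20734)) + 56) = 1/((9666 + 20734) + 56) = 1/(30400 + 56) = 1/30456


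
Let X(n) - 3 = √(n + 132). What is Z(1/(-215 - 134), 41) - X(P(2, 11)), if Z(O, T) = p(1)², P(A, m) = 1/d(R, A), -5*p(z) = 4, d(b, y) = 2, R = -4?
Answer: -59/25 - √530/2 ≈ -13.871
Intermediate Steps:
p(z) = -⅘ (p(z) = -⅕*4 = -⅘)
P(A, m) = ½ (P(A, m) = 1/2 = ½)
Z(O, T) = 16/25 (Z(O, T) = (-⅘)² = 16/25)
X(n) = 3 + √(132 + n) (X(n) = 3 + √(n + 132) = 3 + √(132 + n))
Z(1/(-215 - 134), 41) - X(P(2, 11)) = 16/25 - (3 + √(132 + ½)) = 16/25 - (3 + √(265/2)) = 16/25 - (3 + √530/2) = 16/25 + (-3 - √530/2) = -59/25 - √530/2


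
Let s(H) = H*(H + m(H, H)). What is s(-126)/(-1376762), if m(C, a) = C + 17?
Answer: -14805/688381 ≈ -0.021507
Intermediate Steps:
m(C, a) = 17 + C
s(H) = H*(17 + 2*H) (s(H) = H*(H + (17 + H)) = H*(17 + 2*H))
s(-126)/(-1376762) = -126*(17 + 2*(-126))/(-1376762) = -126*(17 - 252)*(-1/1376762) = -126*(-235)*(-1/1376762) = 29610*(-1/1376762) = -14805/688381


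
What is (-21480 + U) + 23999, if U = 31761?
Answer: 34280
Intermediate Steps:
(-21480 + U) + 23999 = (-21480 + 31761) + 23999 = 10281 + 23999 = 34280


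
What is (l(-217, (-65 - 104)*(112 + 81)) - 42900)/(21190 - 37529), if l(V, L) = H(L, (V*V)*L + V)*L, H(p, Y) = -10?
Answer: -283270/16339 ≈ -17.337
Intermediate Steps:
l(V, L) = -10*L
(l(-217, (-65 - 104)*(112 + 81)) - 42900)/(21190 - 37529) = (-10*(-65 - 104)*(112 + 81) - 42900)/(21190 - 37529) = (-(-1690)*193 - 42900)/(-16339) = (-10*(-32617) - 42900)*(-1/16339) = (326170 - 42900)*(-1/16339) = 283270*(-1/16339) = -283270/16339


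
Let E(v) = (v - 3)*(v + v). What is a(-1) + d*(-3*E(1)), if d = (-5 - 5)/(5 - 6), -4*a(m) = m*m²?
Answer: 481/4 ≈ 120.25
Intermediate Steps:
E(v) = 2*v*(-3 + v) (E(v) = (-3 + v)*(2*v) = 2*v*(-3 + v))
a(m) = -m³/4 (a(m) = -m*m²/4 = -m³/4)
d = 10 (d = -10/(-1) = -10*(-1) = 10)
a(-1) + d*(-3*E(1)) = -¼*(-1)³ + 10*(-6*(-3 + 1)) = -¼*(-1) + 10*(-6*(-2)) = ¼ + 10*(-3*(-4)) = ¼ + 10*12 = ¼ + 120 = 481/4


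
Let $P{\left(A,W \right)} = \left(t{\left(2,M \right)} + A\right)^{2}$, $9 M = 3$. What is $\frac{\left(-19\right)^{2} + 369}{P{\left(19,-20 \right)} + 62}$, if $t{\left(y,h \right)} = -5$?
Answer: $\frac{365}{129} \approx 2.8295$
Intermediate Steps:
$M = \frac{1}{3}$ ($M = \frac{1}{9} \cdot 3 = \frac{1}{3} \approx 0.33333$)
$P{\left(A,W \right)} = \left(-5 + A\right)^{2}$
$\frac{\left(-19\right)^{2} + 369}{P{\left(19,-20 \right)} + 62} = \frac{\left(-19\right)^{2} + 369}{\left(-5 + 19\right)^{2} + 62} = \frac{361 + 369}{14^{2} + 62} = \frac{730}{196 + 62} = \frac{730}{258} = 730 \cdot \frac{1}{258} = \frac{365}{129}$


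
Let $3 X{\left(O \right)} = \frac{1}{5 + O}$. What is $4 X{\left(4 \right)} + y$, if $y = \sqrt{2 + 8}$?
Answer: $\frac{4}{27} + \sqrt{10} \approx 3.3104$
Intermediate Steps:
$X{\left(O \right)} = \frac{1}{3 \left(5 + O\right)}$
$y = \sqrt{10} \approx 3.1623$
$4 X{\left(4 \right)} + y = 4 \frac{1}{3 \left(5 + 4\right)} + \sqrt{10} = 4 \frac{1}{3 \cdot 9} + \sqrt{10} = 4 \cdot \frac{1}{3} \cdot \frac{1}{9} + \sqrt{10} = 4 \cdot \frac{1}{27} + \sqrt{10} = \frac{4}{27} + \sqrt{10}$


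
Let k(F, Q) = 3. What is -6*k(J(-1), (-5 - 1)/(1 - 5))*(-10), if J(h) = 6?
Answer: 180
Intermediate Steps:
-6*k(J(-1), (-5 - 1)/(1 - 5))*(-10) = -6*3*(-10) = -18*(-10) = 180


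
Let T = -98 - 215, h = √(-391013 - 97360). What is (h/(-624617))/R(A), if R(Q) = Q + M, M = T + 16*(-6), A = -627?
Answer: I*√488373/647103212 ≈ 1.0799e-6*I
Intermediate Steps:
h = I*√488373 (h = √(-488373) = I*√488373 ≈ 698.84*I)
T = -313
M = -409 (M = -313 + 16*(-6) = -313 - 96 = -409)
R(Q) = -409 + Q (R(Q) = Q - 409 = -409 + Q)
(h/(-624617))/R(A) = ((I*√488373)/(-624617))/(-409 - 627) = ((I*√488373)*(-1/624617))/(-1036) = -I*√488373/624617*(-1/1036) = I*√488373/647103212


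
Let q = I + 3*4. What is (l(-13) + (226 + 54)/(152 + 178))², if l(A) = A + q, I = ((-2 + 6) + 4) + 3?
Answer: 128164/1089 ≈ 117.69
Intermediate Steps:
I = 11 (I = (4 + 4) + 3 = 8 + 3 = 11)
q = 23 (q = 11 + 3*4 = 11 + 12 = 23)
l(A) = 23 + A (l(A) = A + 23 = 23 + A)
(l(-13) + (226 + 54)/(152 + 178))² = ((23 - 13) + (226 + 54)/(152 + 178))² = (10 + 280/330)² = (10 + 280*(1/330))² = (10 + 28/33)² = (358/33)² = 128164/1089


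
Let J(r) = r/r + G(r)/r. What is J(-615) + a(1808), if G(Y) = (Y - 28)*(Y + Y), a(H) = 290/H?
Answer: -1161495/904 ≈ -1284.8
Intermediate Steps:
G(Y) = 2*Y*(-28 + Y) (G(Y) = (-28 + Y)*(2*Y) = 2*Y*(-28 + Y))
J(r) = -55 + 2*r (J(r) = r/r + (2*r*(-28 + r))/r = 1 + (-56 + 2*r) = -55 + 2*r)
J(-615) + a(1808) = (-55 + 2*(-615)) + 290/1808 = (-55 - 1230) + 290*(1/1808) = -1285 + 145/904 = -1161495/904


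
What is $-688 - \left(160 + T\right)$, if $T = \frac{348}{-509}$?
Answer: $- \frac{431284}{509} \approx -847.32$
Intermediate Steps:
$T = - \frac{348}{509}$ ($T = 348 \left(- \frac{1}{509}\right) = - \frac{348}{509} \approx -0.68369$)
$-688 - \left(160 + T\right) = -688 - \frac{81092}{509} = - \frac{431284}{509}$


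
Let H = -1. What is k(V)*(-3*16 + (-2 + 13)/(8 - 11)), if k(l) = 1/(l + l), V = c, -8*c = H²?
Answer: 620/3 ≈ 206.67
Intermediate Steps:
c = -⅛ (c = -⅛*(-1)² = -⅛*1 = -⅛ ≈ -0.12500)
V = -⅛ ≈ -0.12500
k(l) = 1/(2*l)
k(V)*(-3*16 + (-2 + 13)/(8 - 11)) = (1/(2*(-⅛)))*(-3*16 + (-2 + 13)/(8 - 11)) = ((½)*(-8))*(-48 + 11/(-3)) = -4*(-48 + 11*(-⅓)) = -4*(-48 - 11/3) = -4*(-155/3) = 620/3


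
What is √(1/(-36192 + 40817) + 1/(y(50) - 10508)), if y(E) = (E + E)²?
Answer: I*√96728915/234950 ≈ 0.04186*I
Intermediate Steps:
y(E) = 4*E² (y(E) = (2*E)² = 4*E²)
√(1/(-36192 + 40817) + 1/(y(50) - 10508)) = √(1/(-36192 + 40817) + 1/(4*50² - 10508)) = √(1/4625 + 1/(4*2500 - 10508)) = √(1/4625 + 1/(10000 - 10508)) = √(1/4625 + 1/(-508)) = √(1/4625 - 1/508) = √(-4117/2349500) = I*√96728915/234950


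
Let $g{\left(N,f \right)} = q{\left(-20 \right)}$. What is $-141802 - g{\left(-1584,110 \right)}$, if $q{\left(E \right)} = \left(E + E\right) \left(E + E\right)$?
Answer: $-143402$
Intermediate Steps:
$q{\left(E \right)} = 4 E^{2}$ ($q{\left(E \right)} = 2 E 2 E = 4 E^{2}$)
$g{\left(N,f \right)} = 1600$ ($g{\left(N,f \right)} = 4 \left(-20\right)^{2} = 4 \cdot 400 = 1600$)
$-141802 - g{\left(-1584,110 \right)} = -141802 - 1600 = -143402$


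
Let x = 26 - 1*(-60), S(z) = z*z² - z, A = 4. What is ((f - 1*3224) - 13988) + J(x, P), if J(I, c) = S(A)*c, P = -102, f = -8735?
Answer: -32067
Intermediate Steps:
S(z) = z³ - z
x = 86 (x = 26 + 60 = 86)
J(I, c) = 60*c (J(I, c) = (4³ - 1*4)*c = (64 - 4)*c = 60*c)
((f - 1*3224) - 13988) + J(x, P) = ((-8735 - 1*3224) - 13988) + 60*(-102) = ((-8735 - 3224) - 13988) - 6120 = (-11959 - 13988) - 6120 = -25947 - 6120 = -32067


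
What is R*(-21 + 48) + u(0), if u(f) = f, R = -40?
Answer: -1080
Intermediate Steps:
R*(-21 + 48) + u(0) = -40*(-21 + 48) + 0 = -40*27 + 0 = -1080 + 0 = -1080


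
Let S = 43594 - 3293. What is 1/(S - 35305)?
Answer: 1/4996 ≈ 0.00020016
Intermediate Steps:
S = 40301
1/(S - 35305) = 1/(40301 - 35305) = 1/4996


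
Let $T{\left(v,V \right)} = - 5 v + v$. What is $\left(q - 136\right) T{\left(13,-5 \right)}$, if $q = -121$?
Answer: $13364$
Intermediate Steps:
$T{\left(v,V \right)} = - 4 v$
$\left(q - 136\right) T{\left(13,-5 \right)} = \left(-121 - 136\right) \left(\left(-4\right) 13\right) = \left(-257\right) \left(-52\right) = 13364$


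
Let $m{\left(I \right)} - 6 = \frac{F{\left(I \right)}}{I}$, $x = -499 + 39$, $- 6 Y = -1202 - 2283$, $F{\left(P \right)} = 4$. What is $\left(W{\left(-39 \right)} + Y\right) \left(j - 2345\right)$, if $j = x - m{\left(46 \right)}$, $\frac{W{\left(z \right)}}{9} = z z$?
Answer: $- \frac{5535696445}{138} \approx -4.0114 \cdot 10^{7}$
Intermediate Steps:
$W{\left(z \right)} = 9 z^{2}$ ($W{\left(z \right)} = 9 z z = 9 z^{2}$)
$Y = \frac{3485}{6}$ ($Y = - \frac{-1202 - 2283}{6} = \left(- \frac{1}{6}\right) \left(-3485\right) = \frac{3485}{6} \approx 580.83$)
$x = -460$
$m{\left(I \right)} = 6 + \frac{4}{I}$
$j = - \frac{10720}{23}$ ($j = -460 - \left(6 + \frac{4}{46}\right) = -460 - \left(6 + 4 \cdot \frac{1}{46}\right) = -460 - \left(6 + \frac{2}{23}\right) = -460 - \frac{140}{23} = - \frac{10720}{23} \approx -466.09$)
$\left(W{\left(-39 \right)} + Y\right) \left(j - 2345\right) = \left(9 \left(-39\right)^{2} + \frac{3485}{6}\right) \left(- \frac{10720}{23} - 2345\right) = \left(9 \cdot 1521 + \frac{3485}{6}\right) \left(- \frac{64655}{23}\right) = \left(13689 + \frac{3485}{6}\right) \left(- \frac{64655}{23}\right) = \frac{85619}{6} \left(- \frac{64655}{23}\right) = - \frac{5535696445}{138}$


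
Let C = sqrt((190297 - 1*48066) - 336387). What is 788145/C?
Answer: -788145*I*sqrt(48539)/97078 ≈ -1788.7*I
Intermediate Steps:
C = 2*I*sqrt(48539) (C = sqrt((190297 - 48066) - 336387) = sqrt(142231 - 336387) = sqrt(-194156) = 2*I*sqrt(48539) ≈ 440.63*I)
788145/C = 788145/((2*I*sqrt(48539))) = 788145*(-I*sqrt(48539)/97078) = -788145*I*sqrt(48539)/97078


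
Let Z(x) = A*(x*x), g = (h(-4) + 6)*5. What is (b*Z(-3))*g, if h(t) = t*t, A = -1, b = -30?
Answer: 29700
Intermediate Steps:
h(t) = t²
g = 110 (g = ((-4)² + 6)*5 = (16 + 6)*5 = 22*5 = 110)
Z(x) = -x² (Z(x) = -x*x = -x²)
(b*Z(-3))*g = -(-30)*(-3)²*110 = -(-30)*9*110 = -30*(-9)*110 = 270*110 = 29700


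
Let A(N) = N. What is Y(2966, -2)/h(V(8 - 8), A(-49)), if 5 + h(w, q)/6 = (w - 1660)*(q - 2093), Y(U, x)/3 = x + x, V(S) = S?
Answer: -2/3555715 ≈ -5.6248e-7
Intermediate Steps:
Y(U, x) = 6*x (Y(U, x) = 3*(x + x) = 3*(2*x) = 6*x)
h(w, q) = -30 + 6*(-2093 + q)*(-1660 + w) (h(w, q) = -30 + 6*((w - 1660)*(q - 2093)) = -30 + 6*((-1660 + w)*(-2093 + q)) = -30 + 6*((-2093 + q)*(-1660 + w)) = -30 + 6*(-2093 + q)*(-1660 + w))
Y(2966, -2)/h(V(8 - 8), A(-49)) = (6*(-2))/(20846250 - 12558*(8 - 8) - 9960*(-49) + 6*(-49)*(8 - 8)) = -12/(20846250 - 12558*0 + 488040 + 6*(-49)*0) = -12/(20846250 + 0 + 488040 + 0) = -12/21334290 = -12*1/21334290 = -2/3555715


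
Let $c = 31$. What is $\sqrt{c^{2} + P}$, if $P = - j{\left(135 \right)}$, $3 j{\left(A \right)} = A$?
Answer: $2 \sqrt{229} \approx 30.266$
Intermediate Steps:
$j{\left(A \right)} = \frac{A}{3}$
$P = -45$ ($P = - \frac{135}{3} = \left(-1\right) 45 = -45$)
$\sqrt{c^{2} + P} = \sqrt{31^{2} - 45} = \sqrt{961 - 45} = \sqrt{916} = 2 \sqrt{229}$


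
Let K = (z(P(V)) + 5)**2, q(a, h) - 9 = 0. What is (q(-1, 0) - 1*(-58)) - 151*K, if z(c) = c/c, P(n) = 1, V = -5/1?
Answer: -5369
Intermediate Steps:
V = -5 (V = -5*1 = -5)
z(c) = 1
q(a, h) = 9 (q(a, h) = 9 + 0 = 9)
K = 36 (K = (1 + 5)**2 = 6**2 = 36)
(q(-1, 0) - 1*(-58)) - 151*K = (9 - 1*(-58)) - 151*36 = (9 + 58) - 5436 = 67 - 5436 = -5369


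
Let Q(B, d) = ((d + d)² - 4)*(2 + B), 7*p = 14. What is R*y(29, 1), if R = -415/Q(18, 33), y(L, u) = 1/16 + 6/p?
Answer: -4067/278528 ≈ -0.014602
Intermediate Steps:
p = 2 (p = (⅐)*14 = 2)
Q(B, d) = (-4 + 4*d²)*(2 + B) (Q(B, d) = ((2*d)² - 4)*(2 + B) = (4*d² - 4)*(2 + B) = (-4 + 4*d²)*(2 + B))
y(L, u) = 49/16 (y(L, u) = 1/16 + 6/2 = 1*(1/16) + 6*(½) = 1/16 + 3 = 49/16)
R = -83/17408 (R = -415/(-8 - 4*18 + 8*33² + 4*18*33²) = -415/(-8 - 72 + 8*1089 + 4*18*1089) = -415/(-8 - 72 + 8712 + 78408) = -415/87040 = -415*1/87040 = -83/17408 ≈ -0.0047679)
R*y(29, 1) = -83/17408*49/16 = -4067/278528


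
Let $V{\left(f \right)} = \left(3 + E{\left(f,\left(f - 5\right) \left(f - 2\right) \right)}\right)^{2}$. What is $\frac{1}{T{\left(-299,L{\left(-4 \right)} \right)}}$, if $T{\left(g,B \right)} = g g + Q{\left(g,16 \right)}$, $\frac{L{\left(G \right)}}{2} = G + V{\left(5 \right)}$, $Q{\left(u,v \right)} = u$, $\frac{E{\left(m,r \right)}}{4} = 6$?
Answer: $\frac{1}{89102} \approx 1.1223 \cdot 10^{-5}$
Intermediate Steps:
$E{\left(m,r \right)} = 24$ ($E{\left(m,r \right)} = 4 \cdot 6 = 24$)
$V{\left(f \right)} = 729$ ($V{\left(f \right)} = \left(3 + 24\right)^{2} = 27^{2} = 729$)
$L{\left(G \right)} = 1458 + 2 G$ ($L{\left(G \right)} = 2 \left(G + 729\right) = 2 \left(729 + G\right) = 1458 + 2 G$)
$T{\left(g,B \right)} = g + g^{2}$ ($T{\left(g,B \right)} = g g + g = g^{2} + g = g + g^{2}$)
$\frac{1}{T{\left(-299,L{\left(-4 \right)} \right)}} = \frac{1}{\left(-299\right) \left(1 - 299\right)} = \frac{1}{\left(-299\right) \left(-298\right)} = \frac{1}{89102}$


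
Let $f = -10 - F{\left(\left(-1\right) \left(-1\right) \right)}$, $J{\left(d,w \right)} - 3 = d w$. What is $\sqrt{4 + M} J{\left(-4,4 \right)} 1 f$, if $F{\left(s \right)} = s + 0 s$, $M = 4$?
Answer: $286 \sqrt{2} \approx 404.46$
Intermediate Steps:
$J{\left(d,w \right)} = 3 + d w$
$F{\left(s \right)} = s$ ($F{\left(s \right)} = s + 0 = s$)
$f = -11$ ($f = -10 - \left(-1\right) \left(-1\right) = -10 - 1 = -11$)
$\sqrt{4 + M} J{\left(-4,4 \right)} 1 f = \sqrt{4 + 4} \left(3 - 16\right) 1 \left(-11\right) = \sqrt{8} \left(3 - 16\right) 1 \left(-11\right) = 2 \sqrt{2} \left(-13\right) 1 \left(-11\right) = - 26 \sqrt{2} \cdot 1 \left(-11\right) = - 26 \sqrt{2} \left(-11\right) = 286 \sqrt{2}$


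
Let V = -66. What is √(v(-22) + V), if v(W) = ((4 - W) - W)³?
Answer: 13*√654 ≈ 332.45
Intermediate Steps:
v(W) = (4 - 2*W)³
√(v(-22) + V) = √(-8*(-2 - 22)³ - 66) = √(-8*(-24)³ - 66) = √(-8*(-13824) - 66) = √(110592 - 66) = √110526 = 13*√654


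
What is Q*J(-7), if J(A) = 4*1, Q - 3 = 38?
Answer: 164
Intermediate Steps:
Q = 41 (Q = 3 + 38 = 41)
J(A) = 4
Q*J(-7) = 41*4 = 164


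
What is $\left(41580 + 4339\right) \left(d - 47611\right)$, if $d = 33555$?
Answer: $-645437464$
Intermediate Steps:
$\left(41580 + 4339\right) \left(d - 47611\right) = \left(41580 + 4339\right) \left(33555 - 47611\right) = 45919 \left(-14056\right) = -645437464$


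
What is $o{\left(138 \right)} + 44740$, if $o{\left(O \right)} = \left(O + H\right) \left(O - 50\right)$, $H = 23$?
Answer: $58908$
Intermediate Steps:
$o{\left(O \right)} = \left(-50 + O\right) \left(23 + O\right)$ ($o{\left(O \right)} = \left(O + 23\right) \left(O - 50\right) = \left(23 + O\right) \left(-50 + O\right) = \left(-50 + O\right) \left(23 + O\right)$)
$o{\left(138 \right)} + 44740 = \left(-1150 + 138^{2} - 3726\right) + 44740 = \left(-1150 + 19044 - 3726\right) + 44740 = 14168 + 44740 = 58908$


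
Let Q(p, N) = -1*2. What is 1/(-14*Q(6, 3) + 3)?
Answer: 1/31 ≈ 0.032258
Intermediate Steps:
Q(p, N) = -2
1/(-14*Q(6, 3) + 3) = 1/(-14*(-2) + 3) = 1/(28 + 3) = 1/31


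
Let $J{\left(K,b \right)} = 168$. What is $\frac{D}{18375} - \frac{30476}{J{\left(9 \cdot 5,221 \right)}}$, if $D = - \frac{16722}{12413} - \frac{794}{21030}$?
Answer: $- \frac{870146223073957}{4796709041250} \approx -181.4$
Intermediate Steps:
$D = - \frac{180759791}{130522695}$ ($D = \left(-16722\right) \frac{1}{12413} - \frac{397}{10515} = - \frac{16722}{12413} - \frac{397}{10515} = - \frac{180759791}{130522695} \approx -1.3849$)
$\frac{D}{18375} - \frac{30476}{J{\left(9 \cdot 5,221 \right)}} = - \frac{180759791}{130522695 \cdot 18375} - \frac{30476}{168} = \left(- \frac{180759791}{130522695}\right) \frac{1}{18375} - \frac{7619}{42} = - \frac{180759791}{2398354520625} - \frac{7619}{42} = - \frac{870146223073957}{4796709041250}$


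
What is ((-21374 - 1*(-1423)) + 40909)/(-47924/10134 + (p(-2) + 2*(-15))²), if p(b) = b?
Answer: 53097093/2582323 ≈ 20.562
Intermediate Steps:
((-21374 - 1*(-1423)) + 40909)/(-47924/10134 + (p(-2) + 2*(-15))²) = ((-21374 - 1*(-1423)) + 40909)/(-47924/10134 + (-2 + 2*(-15))²) = ((-21374 + 1423) + 40909)/(-47924*1/10134 + (-2 - 30)²) = (-19951 + 40909)/(-23962/5067 + (-32)²) = 20958/(-23962/5067 + 1024) = 20958/(5164646/5067) = 20958*(5067/5164646) = 53097093/2582323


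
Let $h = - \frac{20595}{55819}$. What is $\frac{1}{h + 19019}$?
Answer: $\frac{55819}{1061600966} \approx 5.258 \cdot 10^{-5}$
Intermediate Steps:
$h = - \frac{20595}{55819}$ ($h = \left(-20595\right) \frac{1}{55819} = - \frac{20595}{55819} \approx -0.36896$)
$\frac{1}{h + 19019} = \frac{1}{- \frac{20595}{55819} + 19019} = \frac{1}{\frac{1061600966}{55819}} = \frac{55819}{1061600966}$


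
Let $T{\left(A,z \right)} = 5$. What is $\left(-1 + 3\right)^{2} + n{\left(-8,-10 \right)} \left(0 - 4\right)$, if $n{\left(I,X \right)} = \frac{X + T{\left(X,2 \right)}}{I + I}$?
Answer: $\frac{11}{4} \approx 2.75$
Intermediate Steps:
$n{\left(I,X \right)} = \frac{5 + X}{2 I}$ ($n{\left(I,X \right)} = \frac{X + 5}{I + I} = \frac{5 + X}{2 I}$)
$\left(-1 + 3\right)^{2} + n{\left(-8,-10 \right)} \left(0 - 4\right) = \left(-1 + 3\right)^{2} + \frac{5 - 10}{2 \left(-8\right)} \left(0 - 4\right) = 2^{2} + \frac{1}{2} \left(- \frac{1}{8}\right) \left(-5\right) \left(0 - 4\right) = 4 + \frac{5}{16} \left(-4\right) = 4 - \frac{5}{4} = \frac{11}{4}$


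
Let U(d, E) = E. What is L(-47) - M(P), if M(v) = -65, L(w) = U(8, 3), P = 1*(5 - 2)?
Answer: 68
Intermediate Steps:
P = 3 (P = 1*3 = 3)
L(w) = 3
L(-47) - M(P) = 3 - 1*(-65) = 3 + 65 = 68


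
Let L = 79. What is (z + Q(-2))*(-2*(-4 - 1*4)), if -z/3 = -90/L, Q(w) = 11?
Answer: 18224/79 ≈ 230.68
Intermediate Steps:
z = 270/79 (z = -(-270)/79 = -3*(-90/79) = 270/79 ≈ 3.4177)
(z + Q(-2))*(-2*(-4 - 1*4)) = (270/79 + 11)*(-2*(-4 - 1*4)) = 1139*(-2*(-4 - 4))/79 = 1139*(-2*(-8))/79 = (1139/79)*16 = 18224/79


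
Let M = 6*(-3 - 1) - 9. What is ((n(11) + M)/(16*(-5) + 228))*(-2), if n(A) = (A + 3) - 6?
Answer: 25/74 ≈ 0.33784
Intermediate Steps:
n(A) = -3 + A (n(A) = (3 + A) - 6 = -3 + A)
M = -33 (M = 6*(-4) - 9 = -24 - 9 = -33)
((n(11) + M)/(16*(-5) + 228))*(-2) = (((-3 + 11) - 33)/(16*(-5) + 228))*(-2) = ((8 - 33)/(-80 + 228))*(-2) = -25/148*(-2) = 25/74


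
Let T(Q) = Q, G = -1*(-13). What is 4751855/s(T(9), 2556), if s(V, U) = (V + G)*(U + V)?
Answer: 950371/11286 ≈ 84.208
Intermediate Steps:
G = 13
s(V, U) = (13 + V)*(U + V) (s(V, U) = (V + 13)*(U + V) = (13 + V)*(U + V))
4751855/s(T(9), 2556) = 4751855/(9**2 + 13*2556 + 13*9 + 2556*9) = 4751855/(81 + 33228 + 117 + 23004) = 4751855/56430 = 4751855*(1/56430) = 950371/11286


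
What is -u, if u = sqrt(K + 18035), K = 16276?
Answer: -sqrt(34311) ≈ -185.23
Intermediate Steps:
u = sqrt(34311) (u = sqrt(16276 + 18035) = sqrt(34311) ≈ 185.23)
-u = -sqrt(34311)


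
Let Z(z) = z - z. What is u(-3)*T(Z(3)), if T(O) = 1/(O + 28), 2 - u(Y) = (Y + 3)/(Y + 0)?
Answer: 1/14 ≈ 0.071429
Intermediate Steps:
u(Y) = 2 - (3 + Y)/Y (u(Y) = 2 - (Y + 3)/(Y + 0) = 2 - (3 + Y)/Y)
Z(z) = 0
T(O) = 1/(28 + O)
u(-3)*T(Z(3)) = ((-3 - 3)/(-3))/(28 + 0) = -1/3*(-6)/28 = 2*(1/28) = 1/14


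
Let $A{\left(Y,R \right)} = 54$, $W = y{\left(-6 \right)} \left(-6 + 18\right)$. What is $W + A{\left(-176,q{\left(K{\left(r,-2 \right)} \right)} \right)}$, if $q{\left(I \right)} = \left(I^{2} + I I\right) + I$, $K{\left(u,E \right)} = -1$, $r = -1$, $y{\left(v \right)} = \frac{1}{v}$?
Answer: $52$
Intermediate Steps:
$W = -2$ ($W = \frac{-6 + 18}{-6} = \left(- \frac{1}{6}\right) 12 = -2$)
$q{\left(I \right)} = I + 2 I^{2}$ ($q{\left(I \right)} = \left(I^{2} + I^{2}\right) + I = 2 I^{2} + I = I + 2 I^{2}$)
$W + A{\left(-176,q{\left(K{\left(r,-2 \right)} \right)} \right)} = -2 + 54 = 52$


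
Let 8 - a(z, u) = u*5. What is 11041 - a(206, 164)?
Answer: 11853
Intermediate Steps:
a(z, u) = 8 - 5*u (a(z, u) = 8 - u*5 = 8 - 5*u)
11041 - a(206, 164) = 11041 - (8 - 5*164) = 11041 - (8 - 820) = 11041 - 1*(-812) = 11041 + 812 = 11853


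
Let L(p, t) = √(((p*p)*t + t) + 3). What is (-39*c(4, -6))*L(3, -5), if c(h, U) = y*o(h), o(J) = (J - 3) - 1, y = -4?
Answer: 0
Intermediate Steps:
L(p, t) = √(3 + t + t*p²) (L(p, t) = √((p²*t + t) + 3) = √((t*p² + t) + 3) = √((t + t*p²) + 3) = √(3 + t + t*p²))
o(J) = -4 + J (o(J) = (-3 + J) - 1 = -4 + J)
c(h, U) = 16 - 4*h (c(h, U) = -4*(-4 + h) = 16 - 4*h)
(-39*c(4, -6))*L(3, -5) = (-39*(16 - 4*4))*√(3 - 5 - 5*3²) = (-39*(16 - 16))*√(3 - 5 - 5*9) = (-39*0)*√(3 - 5 - 45) = 0*√(-47) = 0*(I*√47) = 0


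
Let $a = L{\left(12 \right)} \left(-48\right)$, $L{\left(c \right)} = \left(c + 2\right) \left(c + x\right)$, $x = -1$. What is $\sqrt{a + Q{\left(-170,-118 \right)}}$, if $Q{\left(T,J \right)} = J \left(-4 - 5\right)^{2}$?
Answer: $5 i \sqrt{678} \approx 130.19 i$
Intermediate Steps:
$L{\left(c \right)} = \left(-1 + c\right) \left(2 + c\right)$ ($L{\left(c \right)} = \left(c + 2\right) \left(c - 1\right) = \left(2 + c\right) \left(-1 + c\right) = \left(-1 + c\right) \left(2 + c\right)$)
$a = -7392$ ($a = \left(-2 + 12 + 12^{2}\right) \left(-48\right) = \left(-2 + 12 + 144\right) \left(-48\right) = 154 \left(-48\right) = -7392$)
$Q{\left(T,J \right)} = 81 J$ ($Q{\left(T,J \right)} = J \left(-9\right)^{2} = J 81 = 81 J$)
$\sqrt{a + Q{\left(-170,-118 \right)}} = \sqrt{-7392 + 81 \left(-118\right)} = \sqrt{-7392 - 9558} = \sqrt{-16950} = 5 i \sqrt{678}$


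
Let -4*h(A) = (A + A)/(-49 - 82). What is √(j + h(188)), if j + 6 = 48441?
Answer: √831205349/131 ≈ 220.08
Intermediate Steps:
j = 48435 (j = -6 + 48441 = 48435)
h(A) = A/262 (h(A) = -(A + A)/(4*(-49 - 82)) = -2*A/(4*(-131)) = -2*A*(-1)/(4*131) = -(-1)*A/262 = A/262)
√(j + h(188)) = √(48435 + (1/262)*188) = √(48435 + 94/131) = √(6345079/131) = √831205349/131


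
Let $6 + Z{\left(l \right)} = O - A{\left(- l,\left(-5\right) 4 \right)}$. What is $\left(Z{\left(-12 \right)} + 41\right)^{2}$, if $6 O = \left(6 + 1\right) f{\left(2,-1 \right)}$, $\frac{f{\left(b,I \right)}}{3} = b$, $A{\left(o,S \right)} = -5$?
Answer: $2209$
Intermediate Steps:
$f{\left(b,I \right)} = 3 b$
$O = 7$ ($O = \frac{\left(6 + 1\right) 3 \cdot 2}{6} = \frac{7 \cdot 6}{6} = \frac{1}{6} \cdot 42 = 7$)
$Z{\left(l \right)} = 6$ ($Z{\left(l \right)} = -6 + \left(7 - -5\right) = -6 + \left(7 + 5\right) = -6 + 12 = 6$)
$\left(Z{\left(-12 \right)} + 41\right)^{2} = \left(6 + 41\right)^{2} = 47^{2} = 2209$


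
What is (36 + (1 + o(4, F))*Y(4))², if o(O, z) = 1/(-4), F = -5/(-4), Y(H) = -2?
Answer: 4761/4 ≈ 1190.3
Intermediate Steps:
F = 5/4 (F = -5*(-¼) = 5/4 ≈ 1.2500)
o(O, z) = -¼
(36 + (1 + o(4, F))*Y(4))² = (36 + (1 - ¼)*(-2))² = (36 + (¾)*(-2))² = (36 - 3/2)² = (69/2)² = 4761/4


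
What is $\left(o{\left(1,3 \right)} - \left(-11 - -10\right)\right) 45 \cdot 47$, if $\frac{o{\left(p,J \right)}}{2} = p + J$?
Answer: $19035$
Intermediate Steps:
$o{\left(p,J \right)} = 2 J + 2 p$ ($o{\left(p,J \right)} = 2 \left(p + J\right) = 2 \left(J + p\right) = 2 J + 2 p$)
$\left(o{\left(1,3 \right)} - \left(-11 - -10\right)\right) 45 \cdot 47 = \left(\left(2 \cdot 3 + 2 \cdot 1\right) - \left(-11 - -10\right)\right) 45 \cdot 47 = \left(\left(6 + 2\right) - \left(-11 + 10\right)\right) 45 \cdot 47 = \left(8 - -1\right) 45 \cdot 47 = \left(8 + 1\right) 45 \cdot 47 = 9 \cdot 45 \cdot 47 = 405 \cdot 47 = 19035$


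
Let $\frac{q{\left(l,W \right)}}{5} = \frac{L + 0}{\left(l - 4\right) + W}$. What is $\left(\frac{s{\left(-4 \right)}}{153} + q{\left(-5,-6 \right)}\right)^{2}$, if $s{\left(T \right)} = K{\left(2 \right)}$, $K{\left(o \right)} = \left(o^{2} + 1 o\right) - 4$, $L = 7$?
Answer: $\frac{126025}{23409} \approx 5.3836$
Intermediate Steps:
$K{\left(o \right)} = -4 + o + o^{2}$ ($K{\left(o \right)} = \left(o^{2} + o\right) - 4 = \left(o + o^{2}\right) - 4 = -4 + o + o^{2}$)
$s{\left(T \right)} = 2$ ($s{\left(T \right)} = -4 + 2 + 2^{2} = -4 + 2 + 4 = 2$)
$q{\left(l,W \right)} = \frac{35}{-4 + W + l}$ ($q{\left(l,W \right)} = 5 \frac{7 + 0}{\left(l - 4\right) + W} = 5 \frac{7}{\left(l - 4\right) + W} = 5 \frac{7}{\left(-4 + l\right) + W} = 5 \frac{7}{-4 + W + l} = \frac{35}{-4 + W + l}$)
$\left(\frac{s{\left(-4 \right)}}{153} + q{\left(-5,-6 \right)}\right)^{2} = \left(\frac{2}{153} + \frac{35}{-4 - 6 - 5}\right)^{2} = \left(2 \cdot \frac{1}{153} + \frac{35}{-15}\right)^{2} = \left(\frac{2}{153} + 35 \left(- \frac{1}{15}\right)\right)^{2} = \left(\frac{2}{153} - \frac{7}{3}\right)^{2} = \left(- \frac{355}{153}\right)^{2} = \frac{126025}{23409}$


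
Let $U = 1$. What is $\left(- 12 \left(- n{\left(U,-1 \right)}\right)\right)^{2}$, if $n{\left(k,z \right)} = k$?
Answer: $144$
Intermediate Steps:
$\left(- 12 \left(- n{\left(U,-1 \right)}\right)\right)^{2} = \left(- 12 \left(\left(-1\right) 1\right)\right)^{2} = \left(\left(-12\right) \left(-1\right)\right)^{2} = 12^{2} = 144$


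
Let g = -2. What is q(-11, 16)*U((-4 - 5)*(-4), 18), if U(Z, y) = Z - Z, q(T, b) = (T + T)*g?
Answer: 0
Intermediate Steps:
q(T, b) = -4*T (q(T, b) = (T + T)*(-2) = (2*T)*(-2) = -4*T)
U(Z, y) = 0
q(-11, 16)*U((-4 - 5)*(-4), 18) = -4*(-11)*0 = 44*0 = 0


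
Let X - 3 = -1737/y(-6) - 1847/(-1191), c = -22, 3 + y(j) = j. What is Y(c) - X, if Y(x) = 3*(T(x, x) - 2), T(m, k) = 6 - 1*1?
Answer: -224564/1191 ≈ -188.55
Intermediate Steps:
T(m, k) = 5 (T(m, k) = 6 - 1 = 5)
y(j) = -3 + j
Y(x) = 9 (Y(x) = 3*(5 - 2) = 3*3 = 9)
X = 235283/1191 (X = 3 + (-1737/(-3 - 6) - 1847/(-1191)) = 3 + (-1737/(-9) - 1847*(-1/1191)) = 3 + (-1737*(-⅑) + 1847/1191) = 3 + (193 + 1847/1191) = 3 + 231710/1191 = 235283/1191 ≈ 197.55)
Y(c) - X = 9 - 1*235283/1191 = 9 - 235283/1191 = -224564/1191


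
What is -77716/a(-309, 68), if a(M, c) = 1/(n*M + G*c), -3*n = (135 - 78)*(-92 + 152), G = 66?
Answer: -27725027568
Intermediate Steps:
n = -1140 (n = -(135 - 78)*(-92 + 152)/3 = -19*60 = -⅓*3420 = -1140)
a(M, c) = 1/(-1140*M + 66*c)
-77716/a(-309, 68) = -77716/(1/(6*(-190*(-309) + 11*68))) = -77716/(1/(6*(58710 + 748))) = -77716/((⅙)/59458) = -77716/((⅙)*(1/59458)) = -77716/1/356748 = -77716*356748 = -27725027568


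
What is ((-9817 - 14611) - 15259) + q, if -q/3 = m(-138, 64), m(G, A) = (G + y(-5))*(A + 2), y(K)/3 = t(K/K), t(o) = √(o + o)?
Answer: -12363 - 594*√2 ≈ -13203.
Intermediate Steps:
t(o) = √2*√o (t(o) = √(2*o) = √2*√o)
y(K) = 3*√2 (y(K) = 3*(√2*√(K/K)) = 3*(√2*√1) = 3*(√2*1) = 3*√2)
m(G, A) = (2 + A)*(G + 3*√2) (m(G, A) = (G + 3*√2)*(A + 2) = (G + 3*√2)*(2 + A) = (2 + A)*(G + 3*√2))
q = 27324 - 594*√2 (q = -3*(2*(-138) + 6*√2 + 64*(-138) + 3*64*√2) = -3*(-276 + 6*√2 - 8832 + 192*√2) = -3*(-9108 + 198*√2) = 27324 - 594*√2 ≈ 26484.)
((-9817 - 14611) - 15259) + q = ((-9817 - 14611) - 15259) + (27324 - 594*√2) = (-24428 - 15259) + (27324 - 594*√2) = -39687 + (27324 - 594*√2) = -12363 - 594*√2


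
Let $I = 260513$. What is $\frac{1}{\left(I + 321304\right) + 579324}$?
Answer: $\frac{1}{1161141} \approx 8.6122 \cdot 10^{-7}$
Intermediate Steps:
$\frac{1}{\left(I + 321304\right) + 579324} = \frac{1}{\left(260513 + 321304\right) + 579324} = \frac{1}{581817 + 579324} = \frac{1}{1161141}$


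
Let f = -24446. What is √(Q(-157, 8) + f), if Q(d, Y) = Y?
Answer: I*√24438 ≈ 156.33*I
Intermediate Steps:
√(Q(-157, 8) + f) = √(8 - 24446) = √(-24438) = I*√24438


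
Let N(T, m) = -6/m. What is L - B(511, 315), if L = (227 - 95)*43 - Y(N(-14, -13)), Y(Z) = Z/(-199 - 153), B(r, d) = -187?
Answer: 13414547/2288 ≈ 5863.0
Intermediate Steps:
Y(Z) = -Z/352 (Y(Z) = Z/(-352) = Z*(-1/352) = -Z/352)
L = 12986691/2288 (L = (227 - 95)*43 - (-1)*(-6/(-13))/352 = 132*43 - (-1)*(-6*(-1/13))/352 = 5676 - (-1)*6/(352*13) = 5676 - 1*(-3/2288) = 5676 + 3/2288 = 12986691/2288 ≈ 5676.0)
L - B(511, 315) = 12986691/2288 - 1*(-187) = 12986691/2288 + 187 = 13414547/2288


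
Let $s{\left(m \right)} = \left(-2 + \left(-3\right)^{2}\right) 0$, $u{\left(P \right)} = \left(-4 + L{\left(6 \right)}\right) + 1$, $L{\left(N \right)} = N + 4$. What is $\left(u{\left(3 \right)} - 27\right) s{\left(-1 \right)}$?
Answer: $0$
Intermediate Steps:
$L{\left(N \right)} = 4 + N$
$u{\left(P \right)} = 7$ ($u{\left(P \right)} = \left(-4 + \left(4 + 6\right)\right) + 1 = \left(-4 + 10\right) + 1 = 6 + 1 = 7$)
$s{\left(m \right)} = 0$ ($s{\left(m \right)} = \left(-2 + 9\right) 0 = 7 \cdot 0 = 0$)
$\left(u{\left(3 \right)} - 27\right) s{\left(-1 \right)} = \left(7 - 27\right) 0 = \left(-20\right) 0 = 0$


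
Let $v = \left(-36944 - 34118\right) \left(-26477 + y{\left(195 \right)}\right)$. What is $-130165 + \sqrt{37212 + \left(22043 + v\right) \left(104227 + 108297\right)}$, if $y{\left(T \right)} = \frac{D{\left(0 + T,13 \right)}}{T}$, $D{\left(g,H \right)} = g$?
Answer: $-130165 + 4 \sqrt{24990956906502} \approx 1.9866 \cdot 10^{7}$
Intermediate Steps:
$y{\left(T \right)} = 1$ ($y{\left(T \right)} = \frac{0 + T}{T} = \frac{T}{T} = 1$)
$v = 1881437512$ ($v = \left(-36944 - 34118\right) \left(-26477 + 1\right) = \left(-71062\right) \left(-26476\right) = 1881437512$)
$-130165 + \sqrt{37212 + \left(22043 + v\right) \left(104227 + 108297\right)} = -130165 + \sqrt{37212 + \left(22043 + 1881437512\right) \left(104227 + 108297\right)} = -130165 + \sqrt{37212 + 1881459555 \cdot 212524} = -130165 + \sqrt{37212 + 399855310466820} = -130165 + \sqrt{399855310504032} = -130165 + 4 \sqrt{24990956906502}$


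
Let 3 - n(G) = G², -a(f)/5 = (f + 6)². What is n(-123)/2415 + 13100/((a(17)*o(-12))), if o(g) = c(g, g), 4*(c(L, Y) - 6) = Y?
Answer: -439598/55545 ≈ -7.9143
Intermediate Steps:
c(L, Y) = 6 + Y/4
a(f) = -5*(6 + f)² (a(f) = -5*(f + 6)² = -5*(6 + f)²)
o(g) = 6 + g/4
n(G) = 3 - G²
n(-123)/2415 + 13100/((a(17)*o(-12))) = (3 - 1*(-123)²)/2415 + 13100/(((-5*(6 + 17)²)*(6 + (¼)*(-12)))) = (3 - 1*15129)*(1/2415) + 13100/(((-5*23²)*(6 - 3))) = (3 - 15129)*(1/2415) + 13100/((-5*529*3)) = -15126*1/2415 + 13100/((-2645*3)) = -5042/805 + 13100/(-7935) = -5042/805 + 13100*(-1/7935) = -5042/805 - 2620/1587 = -439598/55545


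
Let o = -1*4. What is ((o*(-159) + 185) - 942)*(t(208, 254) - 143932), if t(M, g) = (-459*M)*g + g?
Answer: 2951621486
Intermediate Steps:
o = -4
t(M, g) = g - 459*M*g (t(M, g) = -459*M*g + g = g - 459*M*g)
((o*(-159) + 185) - 942)*(t(208, 254) - 143932) = ((-4*(-159) + 185) - 942)*(254*(1 - 459*208) - 143932) = ((636 + 185) - 942)*(254*(1 - 95472) - 143932) = (821 - 942)*(254*(-95471) - 143932) = -121*(-24249634 - 143932) = -121*(-24393566) = 2951621486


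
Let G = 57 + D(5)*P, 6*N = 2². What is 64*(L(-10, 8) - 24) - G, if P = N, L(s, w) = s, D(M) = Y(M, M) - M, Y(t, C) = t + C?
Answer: -6709/3 ≈ -2236.3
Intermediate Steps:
Y(t, C) = C + t
D(M) = M (D(M) = (M + M) - M = 2*M - M = M)
N = ⅔ (N = (⅙)*2² = (⅙)*4 = ⅔ ≈ 0.66667)
P = ⅔ ≈ 0.66667
G = 181/3 (G = 57 + 5*(⅔) = 57 + 10/3 = 181/3 ≈ 60.333)
64*(L(-10, 8) - 24) - G = 64*(-10 - 24) - 1*181/3 = 64*(-34) - 181/3 = -2176 - 181/3 = -6709/3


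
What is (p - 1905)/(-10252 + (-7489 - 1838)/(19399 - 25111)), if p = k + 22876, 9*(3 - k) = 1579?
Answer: -356404048/175650291 ≈ -2.0291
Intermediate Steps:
k = -1552/9 (k = 3 - ⅑*1579 = 3 - 1579/9 = -1552/9 ≈ -172.44)
p = 204332/9 (p = -1552/9 + 22876 = 204332/9 ≈ 22704.)
(p - 1905)/(-10252 + (-7489 - 1838)/(19399 - 25111)) = (204332/9 - 1905)/(-10252 + (-7489 - 1838)/(19399 - 25111)) = 187187/(9*(-10252 - 9327/(-5712))) = 187187/(9*(-10252 - 9327*(-1/5712))) = 187187/(9*(-10252 + 3109/1904)) = 187187/(9*(-19516699/1904)) = (187187/9)*(-1904/19516699) = -356404048/175650291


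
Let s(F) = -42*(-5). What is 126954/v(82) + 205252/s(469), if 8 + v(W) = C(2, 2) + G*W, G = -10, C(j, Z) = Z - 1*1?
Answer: 71541532/86835 ≈ 823.88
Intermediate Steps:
C(j, Z) = -1 + Z (C(j, Z) = Z - 1 = -1 + Z)
s(F) = 210
v(W) = -7 - 10*W (v(W) = -8 + ((-1 + 2) - 10*W) = -8 + (1 - 10*W) = -7 - 10*W)
126954/v(82) + 205252/s(469) = 126954/(-7 - 10*82) + 205252/210 = 126954/(-7 - 820) + 205252*(1/210) = 126954/(-827) + 102626/105 = 126954*(-1/827) + 102626/105 = -126954/827 + 102626/105 = 71541532/86835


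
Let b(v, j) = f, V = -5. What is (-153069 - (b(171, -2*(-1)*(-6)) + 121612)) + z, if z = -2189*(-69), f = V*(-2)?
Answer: -123650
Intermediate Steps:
f = 10 (f = -5*(-2) = 10)
b(v, j) = 10
z = 151041
(-153069 - (b(171, -2*(-1)*(-6)) + 121612)) + z = (-153069 - (10 + 121612)) + 151041 = (-153069 - 1*121622) + 151041 = (-153069 - 121622) + 151041 = -274691 + 151041 = -123650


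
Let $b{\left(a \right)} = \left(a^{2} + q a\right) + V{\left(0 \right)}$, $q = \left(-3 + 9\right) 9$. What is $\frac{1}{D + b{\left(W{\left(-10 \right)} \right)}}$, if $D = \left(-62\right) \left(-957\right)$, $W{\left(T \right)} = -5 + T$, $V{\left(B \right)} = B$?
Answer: $\frac{1}{58749} \approx 1.7022 \cdot 10^{-5}$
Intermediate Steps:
$q = 54$ ($q = 6 \cdot 9 = 54$)
$b{\left(a \right)} = a^{2} + 54 a$ ($b{\left(a \right)} = \left(a^{2} + 54 a\right) + 0 = a^{2} + 54 a$)
$D = 59334$
$\frac{1}{D + b{\left(W{\left(-10 \right)} \right)}} = \frac{1}{59334 + \left(-5 - 10\right) \left(54 - 15\right)} = \frac{1}{59334 - 15 \left(54 - 15\right)} = \frac{1}{59334 - 585} = \frac{1}{58749}$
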